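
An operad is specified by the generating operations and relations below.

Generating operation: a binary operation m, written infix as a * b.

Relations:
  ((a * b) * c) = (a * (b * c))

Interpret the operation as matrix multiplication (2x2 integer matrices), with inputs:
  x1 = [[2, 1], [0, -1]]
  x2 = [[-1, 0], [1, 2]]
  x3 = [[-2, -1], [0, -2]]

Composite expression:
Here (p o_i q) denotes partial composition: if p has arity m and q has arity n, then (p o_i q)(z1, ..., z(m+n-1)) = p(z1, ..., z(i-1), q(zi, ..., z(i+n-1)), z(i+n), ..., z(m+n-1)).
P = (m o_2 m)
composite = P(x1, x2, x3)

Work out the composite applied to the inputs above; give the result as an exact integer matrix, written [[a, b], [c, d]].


[[2, -3], [2, 5]]

(x2 * x3) = [[2, 1], [-2, -5]]
(x1 * (x2 * x3)) = [[2, -3], [2, 5]]


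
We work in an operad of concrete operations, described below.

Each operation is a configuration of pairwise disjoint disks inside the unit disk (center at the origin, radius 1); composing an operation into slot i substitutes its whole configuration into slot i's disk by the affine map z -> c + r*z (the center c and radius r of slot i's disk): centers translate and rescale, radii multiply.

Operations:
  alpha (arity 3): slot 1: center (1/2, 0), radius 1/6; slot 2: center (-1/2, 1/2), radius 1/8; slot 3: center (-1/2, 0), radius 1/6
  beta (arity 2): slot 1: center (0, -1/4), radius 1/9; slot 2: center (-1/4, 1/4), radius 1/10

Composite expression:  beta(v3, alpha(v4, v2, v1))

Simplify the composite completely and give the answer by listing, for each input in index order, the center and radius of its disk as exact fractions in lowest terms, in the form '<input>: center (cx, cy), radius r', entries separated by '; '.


Only the slot chain above each v matters under beta; compose those maps.
v3 passes through 1 substitution, ending at center (0, -1/4), radius 1/9
v4 passes through 2 substitutions, ending at center (-1/5, 1/4), radius 1/60
v2 passes through 2 substitutions, ending at center (-3/10, 3/10), radius 1/80
v1 passes through 2 substitutions, ending at center (-3/10, 1/4), radius 1/60

v1: center (-3/10, 1/4), radius 1/60; v2: center (-3/10, 3/10), radius 1/80; v3: center (0, -1/4), radius 1/9; v4: center (-1/5, 1/4), radius 1/60


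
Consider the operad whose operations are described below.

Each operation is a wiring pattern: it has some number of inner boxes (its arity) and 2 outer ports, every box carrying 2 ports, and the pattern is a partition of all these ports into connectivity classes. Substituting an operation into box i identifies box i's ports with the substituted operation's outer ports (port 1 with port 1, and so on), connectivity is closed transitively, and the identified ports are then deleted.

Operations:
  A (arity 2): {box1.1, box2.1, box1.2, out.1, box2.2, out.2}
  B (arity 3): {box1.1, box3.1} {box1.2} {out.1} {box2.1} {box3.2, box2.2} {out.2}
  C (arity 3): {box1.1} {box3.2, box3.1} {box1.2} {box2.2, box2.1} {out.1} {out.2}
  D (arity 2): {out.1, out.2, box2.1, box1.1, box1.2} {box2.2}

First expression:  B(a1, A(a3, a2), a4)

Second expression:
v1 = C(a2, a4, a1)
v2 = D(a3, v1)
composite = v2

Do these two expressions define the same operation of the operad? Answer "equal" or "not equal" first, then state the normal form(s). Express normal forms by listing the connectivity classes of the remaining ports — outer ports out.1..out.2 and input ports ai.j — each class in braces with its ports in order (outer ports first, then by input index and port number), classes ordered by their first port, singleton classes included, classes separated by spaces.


Reducing the first expression gives {out.1} {out.2} {a1.1, a4.1} {a1.2} {a2.1, a2.2, a3.1, a3.2, a4.2}
Reducing the second expression gives {out.1, out.2, a3.1, a3.2} {a1.1, a1.2} {a2.1} {a2.2} {a4.1, a4.2}
Different reductions; not equal.

not equal — first {out.1} {out.2} {a1.1, a4.1} {a1.2} {a2.1, a2.2, a3.1, a3.2, a4.2}, second {out.1, out.2, a3.1, a3.2} {a1.1, a1.2} {a2.1} {a2.2} {a4.1, a4.2}


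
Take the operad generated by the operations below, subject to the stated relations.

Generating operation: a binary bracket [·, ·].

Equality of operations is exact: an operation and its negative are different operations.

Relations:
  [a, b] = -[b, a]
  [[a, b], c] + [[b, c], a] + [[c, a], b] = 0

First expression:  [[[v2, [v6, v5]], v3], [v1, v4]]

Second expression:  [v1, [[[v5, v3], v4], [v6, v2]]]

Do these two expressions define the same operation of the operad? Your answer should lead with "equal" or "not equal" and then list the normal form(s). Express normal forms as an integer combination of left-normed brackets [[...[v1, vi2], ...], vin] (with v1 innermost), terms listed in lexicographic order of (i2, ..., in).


not equal: they reduce to [[[[[v1, v4], v2], v5], v6], v3] - [[[[[v1, v4], v2], v6], v5], v3] - [[[[[v1, v4], v3], v2], v5], v6] + [[[[[v1, v4], v3], v2], v6], v5] + [[[[[v1, v4], v3], v5], v6], v2] - [[[[[v1, v4], v3], v6], v5], v2] - [[[[[v1, v4], v5], v6], v2], v3] + [[[[[v1, v4], v6], v5], v2], v3] and -[[[[[v1, v2], v6], v3], v5], v4] + [[[[[v1, v2], v6], v4], v3], v5] - [[[[[v1, v2], v6], v4], v5], v3] + [[[[[v1, v2], v6], v5], v3], v4] + [[[[[v1, v3], v5], v4], v2], v6] - [[[[[v1, v3], v5], v4], v6], v2] - [[[[[v1, v4], v3], v5], v2], v6] + [[[[[v1, v4], v3], v5], v6], v2] + [[[[[v1, v4], v5], v3], v2], v6] - [[[[[v1, v4], v5], v3], v6], v2] - [[[[[v1, v5], v3], v4], v2], v6] + [[[[[v1, v5], v3], v4], v6], v2] + [[[[[v1, v6], v2], v3], v5], v4] - [[[[[v1, v6], v2], v4], v3], v5] + [[[[[v1, v6], v2], v4], v5], v3] - [[[[[v1, v6], v2], v5], v3], v4]

In normal form, the first expression is [[[[[v1, v4], v2], v5], v6], v3] - [[[[[v1, v4], v2], v6], v5], v3] - [[[[[v1, v4], v3], v2], v5], v6] + [[[[[v1, v4], v3], v2], v6], v5] + [[[[[v1, v4], v3], v5], v6], v2] - [[[[[v1, v4], v3], v6], v5], v2] - [[[[[v1, v4], v5], v6], v2], v3] + [[[[[v1, v4], v6], v5], v2], v3]
In normal form, the second expression is -[[[[[v1, v2], v6], v3], v5], v4] + [[[[[v1, v2], v6], v4], v3], v5] - [[[[[v1, v2], v6], v4], v5], v3] + [[[[[v1, v2], v6], v5], v3], v4] + [[[[[v1, v3], v5], v4], v2], v6] - [[[[[v1, v3], v5], v4], v6], v2] - [[[[[v1, v4], v3], v5], v2], v6] + [[[[[v1, v4], v3], v5], v6], v2] + [[[[[v1, v4], v5], v3], v2], v6] - [[[[[v1, v4], v5], v3], v6], v2] - [[[[[v1, v5], v3], v4], v2], v6] + [[[[[v1, v5], v3], v4], v6], v2] + [[[[[v1, v6], v2], v3], v5], v4] - [[[[[v1, v6], v2], v4], v3], v5] + [[[[[v1, v6], v2], v4], v5], v3] - [[[[[v1, v6], v2], v5], v3], v4]
They disagree, so not equal.


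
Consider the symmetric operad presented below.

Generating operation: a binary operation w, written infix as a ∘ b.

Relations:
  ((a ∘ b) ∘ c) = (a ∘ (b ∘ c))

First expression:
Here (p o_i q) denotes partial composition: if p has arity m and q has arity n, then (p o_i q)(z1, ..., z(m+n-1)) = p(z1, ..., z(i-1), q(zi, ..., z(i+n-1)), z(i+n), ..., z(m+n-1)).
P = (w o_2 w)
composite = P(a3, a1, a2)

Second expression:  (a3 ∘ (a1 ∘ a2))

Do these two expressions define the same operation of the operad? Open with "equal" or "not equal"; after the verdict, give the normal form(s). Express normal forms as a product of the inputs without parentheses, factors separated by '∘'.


Normal form of the first expression: a3 ∘ a1 ∘ a2
Normal form of the second expression: a3 ∘ a1 ∘ a2
Both agree, so they are equal.

equal — both sides give a3 ∘ a1 ∘ a2


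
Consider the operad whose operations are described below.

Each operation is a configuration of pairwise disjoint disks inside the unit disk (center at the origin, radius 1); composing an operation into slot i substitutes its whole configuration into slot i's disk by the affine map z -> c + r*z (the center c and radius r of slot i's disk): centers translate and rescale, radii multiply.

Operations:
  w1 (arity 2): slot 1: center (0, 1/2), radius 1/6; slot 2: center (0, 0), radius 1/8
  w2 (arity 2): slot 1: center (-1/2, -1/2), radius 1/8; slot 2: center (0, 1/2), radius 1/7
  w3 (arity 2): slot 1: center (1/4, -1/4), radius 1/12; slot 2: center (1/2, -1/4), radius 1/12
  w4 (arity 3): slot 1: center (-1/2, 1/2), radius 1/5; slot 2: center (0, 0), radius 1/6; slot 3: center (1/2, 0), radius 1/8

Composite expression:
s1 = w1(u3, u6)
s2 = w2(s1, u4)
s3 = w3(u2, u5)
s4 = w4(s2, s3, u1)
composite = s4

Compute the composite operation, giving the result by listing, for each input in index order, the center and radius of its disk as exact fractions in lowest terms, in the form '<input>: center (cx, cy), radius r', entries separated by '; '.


u1: center (1/2, 0), radius 1/8; u2: center (1/24, -1/24), radius 1/72; u3: center (-3/5, 33/80), radius 1/240; u4: center (-1/2, 3/5), radius 1/35; u5: center (1/12, -1/24), radius 1/72; u6: center (-3/5, 2/5), radius 1/320

Below w4, radii multiply path by path; the u-disk centers shift.
u3: after 3 affine steps, its disk has center (-3/5, 33/80), radius 1/240
u6: after 3 affine steps, its disk has center (-3/5, 2/5), radius 1/320
u4: after 2 affine steps, its disk has center (-1/2, 3/5), radius 1/35
u2: after 2 affine steps, its disk has center (1/24, -1/24), radius 1/72
u5: after 2 affine steps, its disk has center (1/12, -1/24), radius 1/72
u1: after 1 affine step, its disk has center (1/2, 0), radius 1/8


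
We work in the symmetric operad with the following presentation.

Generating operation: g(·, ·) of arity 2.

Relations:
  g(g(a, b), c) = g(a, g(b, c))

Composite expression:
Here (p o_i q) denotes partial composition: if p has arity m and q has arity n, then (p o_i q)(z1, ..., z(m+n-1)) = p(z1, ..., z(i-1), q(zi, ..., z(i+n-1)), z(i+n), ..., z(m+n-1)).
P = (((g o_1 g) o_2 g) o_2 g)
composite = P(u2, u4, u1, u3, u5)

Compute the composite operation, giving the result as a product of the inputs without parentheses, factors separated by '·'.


u2 · u4 · u1 · u3 · u5

Under associativity of g, the answer is the u's in reading order.
g(u4, u1) flattens to u4 · u1
g(g(u4, u1), u3) flattens to u4 · u1 · u3
g(u2, g(g(u4, u1), u3)) flattens to u2 · u4 · u1 · u3
g(g(u2, g(g(u4, u1), u3)), u5) flattens to u2 · u4 · u1 · u3 · u5


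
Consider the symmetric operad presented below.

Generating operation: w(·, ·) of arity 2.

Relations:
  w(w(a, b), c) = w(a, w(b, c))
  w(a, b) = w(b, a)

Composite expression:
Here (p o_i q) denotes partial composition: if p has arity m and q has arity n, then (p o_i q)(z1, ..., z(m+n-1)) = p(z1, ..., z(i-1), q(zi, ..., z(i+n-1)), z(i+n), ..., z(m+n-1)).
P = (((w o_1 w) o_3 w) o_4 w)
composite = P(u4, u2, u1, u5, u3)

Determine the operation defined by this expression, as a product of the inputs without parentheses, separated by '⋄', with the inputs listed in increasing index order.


u1 ⋄ u2 ⋄ u3 ⋄ u4 ⋄ u5

Key point: w commutes, so take the u-inputs in any fixed order.
w(u4, u2) flattens to u4 ⋄ u2
w(u5, u3) flattens to u5 ⋄ u3
w(u1, w(u5, u3)) flattens to u1 ⋄ u5 ⋄ u3
w(w(u4, u2), w(u1, w(u5, u3))) flattens to u4 ⋄ u2 ⋄ u1 ⋄ u5 ⋄ u3
reordering the factors by index: u1 ⋄ u2 ⋄ u3 ⋄ u4 ⋄ u5


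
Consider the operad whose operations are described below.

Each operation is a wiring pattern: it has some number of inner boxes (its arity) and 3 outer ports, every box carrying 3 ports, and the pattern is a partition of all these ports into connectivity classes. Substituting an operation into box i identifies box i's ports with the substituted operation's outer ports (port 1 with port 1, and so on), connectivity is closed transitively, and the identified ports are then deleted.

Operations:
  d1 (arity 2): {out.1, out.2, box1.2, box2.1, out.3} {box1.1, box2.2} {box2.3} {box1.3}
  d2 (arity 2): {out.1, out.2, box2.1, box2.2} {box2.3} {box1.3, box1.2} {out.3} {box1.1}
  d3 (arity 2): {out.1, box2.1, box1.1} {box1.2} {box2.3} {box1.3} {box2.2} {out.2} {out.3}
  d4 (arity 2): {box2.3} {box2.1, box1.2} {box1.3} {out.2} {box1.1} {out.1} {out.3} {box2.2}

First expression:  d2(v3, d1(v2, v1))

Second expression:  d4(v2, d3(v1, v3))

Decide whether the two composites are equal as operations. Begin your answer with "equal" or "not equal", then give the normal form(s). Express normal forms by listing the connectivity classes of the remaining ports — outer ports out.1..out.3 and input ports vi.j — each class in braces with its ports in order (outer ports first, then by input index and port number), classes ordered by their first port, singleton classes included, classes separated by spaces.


The first composite normalizes to {out.1, out.2, v1.1, v2.2} {out.3} {v1.2, v2.1} {v1.3} {v2.3} {v3.1} {v3.2, v3.3}
The second composite normalizes to {out.1} {out.2} {out.3} {v1.1, v2.2, v3.1} {v1.2} {v1.3} {v2.1} {v2.3} {v3.2} {v3.3}
The normal forms differ: not equal.

not equal — first {out.1, out.2, v1.1, v2.2} {out.3} {v1.2, v2.1} {v1.3} {v2.3} {v3.1} {v3.2, v3.3}, second {out.1} {out.2} {out.3} {v1.1, v2.2, v3.1} {v1.2} {v1.3} {v2.1} {v2.3} {v3.2} {v3.3}


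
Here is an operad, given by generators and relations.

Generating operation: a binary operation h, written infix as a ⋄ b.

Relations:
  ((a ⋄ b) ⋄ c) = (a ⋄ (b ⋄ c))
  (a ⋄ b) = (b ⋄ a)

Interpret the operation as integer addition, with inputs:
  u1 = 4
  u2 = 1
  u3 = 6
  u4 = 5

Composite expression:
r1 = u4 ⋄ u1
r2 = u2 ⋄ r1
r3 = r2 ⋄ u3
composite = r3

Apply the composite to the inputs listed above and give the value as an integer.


16

(u4 ⋄ u1) = 9
(u2 ⋄ (u4 ⋄ u1)) = 10
((u2 ⋄ (u4 ⋄ u1)) ⋄ u3) = 16


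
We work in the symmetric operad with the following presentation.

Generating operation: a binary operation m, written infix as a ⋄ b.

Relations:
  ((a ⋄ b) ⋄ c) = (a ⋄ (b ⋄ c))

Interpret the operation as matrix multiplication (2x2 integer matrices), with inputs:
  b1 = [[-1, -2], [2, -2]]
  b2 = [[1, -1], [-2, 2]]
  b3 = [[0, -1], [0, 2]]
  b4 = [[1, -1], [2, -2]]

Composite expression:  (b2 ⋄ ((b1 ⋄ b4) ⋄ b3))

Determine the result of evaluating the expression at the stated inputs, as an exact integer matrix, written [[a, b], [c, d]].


[[0, 9], [0, -18]]


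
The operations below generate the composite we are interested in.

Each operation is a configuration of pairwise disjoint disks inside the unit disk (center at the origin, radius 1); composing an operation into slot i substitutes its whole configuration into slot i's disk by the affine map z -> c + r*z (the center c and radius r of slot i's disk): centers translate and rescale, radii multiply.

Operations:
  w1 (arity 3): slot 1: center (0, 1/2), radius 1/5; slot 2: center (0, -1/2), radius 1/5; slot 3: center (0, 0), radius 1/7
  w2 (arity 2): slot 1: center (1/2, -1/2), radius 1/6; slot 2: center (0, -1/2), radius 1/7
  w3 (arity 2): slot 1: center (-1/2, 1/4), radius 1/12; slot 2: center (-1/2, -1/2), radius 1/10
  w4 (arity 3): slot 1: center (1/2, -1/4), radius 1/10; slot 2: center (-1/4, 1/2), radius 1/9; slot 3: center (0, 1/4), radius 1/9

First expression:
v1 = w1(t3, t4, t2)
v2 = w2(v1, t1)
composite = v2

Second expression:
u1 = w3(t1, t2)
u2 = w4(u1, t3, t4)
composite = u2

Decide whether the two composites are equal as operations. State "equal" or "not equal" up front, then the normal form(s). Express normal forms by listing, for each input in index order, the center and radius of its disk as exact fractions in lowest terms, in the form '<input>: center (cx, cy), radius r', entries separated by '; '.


not equal; the first gives t1: center (0, -1/2), radius 1/7; t2: center (1/2, -1/2), radius 1/42; t3: center (1/2, -5/12), radius 1/30; t4: center (1/2, -7/12), radius 1/30 and the second t1: center (9/20, -9/40), radius 1/120; t2: center (9/20, -3/10), radius 1/100; t3: center (-1/4, 1/2), radius 1/9; t4: center (0, 1/4), radius 1/9

The first expression reduces to t1: center (0, -1/2), radius 1/7; t2: center (1/2, -1/2), radius 1/42; t3: center (1/2, -5/12), radius 1/30; t4: center (1/2, -7/12), radius 1/30
The second expression reduces to t1: center (9/20, -9/40), radius 1/120; t2: center (9/20, -3/10), radius 1/100; t3: center (-1/4, 1/2), radius 1/9; t4: center (0, 1/4), radius 1/9
Distinct normal forms: not equal.


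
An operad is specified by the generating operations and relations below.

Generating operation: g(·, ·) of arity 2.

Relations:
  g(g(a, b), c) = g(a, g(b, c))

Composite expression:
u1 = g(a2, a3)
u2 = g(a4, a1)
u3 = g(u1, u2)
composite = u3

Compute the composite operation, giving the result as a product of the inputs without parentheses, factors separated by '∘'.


a2 ∘ a3 ∘ a4 ∘ a1

Every regrouping of g is equal, so read the a-inputs in written order.
g(a2, a3) spells out as a2 ∘ a3
g(a4, a1) spells out as a4 ∘ a1
g(g(a2, a3), g(a4, a1)) spells out as a2 ∘ a3 ∘ a4 ∘ a1


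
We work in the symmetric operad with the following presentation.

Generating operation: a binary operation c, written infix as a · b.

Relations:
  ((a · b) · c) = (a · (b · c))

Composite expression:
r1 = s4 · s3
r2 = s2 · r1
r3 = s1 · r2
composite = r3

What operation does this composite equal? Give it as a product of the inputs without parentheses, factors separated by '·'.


s1 · s2 · s4 · s3

Under associativity of c, the answer is the s's in reading order.
(s4 · s3) collapses to s4 · s3
(s2 · (s4 · s3)) collapses to s2 · s4 · s3
(s1 · (s2 · (s4 · s3))) collapses to s1 · s2 · s4 · s3


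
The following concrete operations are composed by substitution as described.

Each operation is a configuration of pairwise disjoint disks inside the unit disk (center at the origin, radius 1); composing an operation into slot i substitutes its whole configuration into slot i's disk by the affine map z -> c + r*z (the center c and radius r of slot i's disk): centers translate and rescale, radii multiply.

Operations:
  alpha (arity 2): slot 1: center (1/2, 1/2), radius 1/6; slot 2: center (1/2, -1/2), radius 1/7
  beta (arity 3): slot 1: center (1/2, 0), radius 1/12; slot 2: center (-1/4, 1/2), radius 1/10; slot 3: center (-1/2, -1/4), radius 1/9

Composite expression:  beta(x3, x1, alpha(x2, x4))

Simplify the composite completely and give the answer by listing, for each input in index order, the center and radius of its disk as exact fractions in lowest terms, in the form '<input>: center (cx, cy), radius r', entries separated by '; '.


Follow each x-input down from beta: c' goes to c + r*c', radius to r*r'.
input x3: composing its 1 substitution step yields center (1/2, 0), radius 1/12
input x1: composing its 1 substitution step yields center (-1/4, 1/2), radius 1/10
input x2: composing its 2 substitution steps yields center (-4/9, -7/36), radius 1/54
input x4: composing its 2 substitution steps yields center (-4/9, -11/36), radius 1/63

x1: center (-1/4, 1/2), radius 1/10; x2: center (-4/9, -7/36), radius 1/54; x3: center (1/2, 0), radius 1/12; x4: center (-4/9, -11/36), radius 1/63


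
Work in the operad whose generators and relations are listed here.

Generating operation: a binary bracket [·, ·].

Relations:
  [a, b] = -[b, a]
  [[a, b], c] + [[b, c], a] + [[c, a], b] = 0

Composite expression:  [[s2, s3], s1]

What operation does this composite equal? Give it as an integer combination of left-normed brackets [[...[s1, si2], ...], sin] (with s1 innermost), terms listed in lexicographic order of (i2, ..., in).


-[[s1, s2], s3] + [[s1, s3], s2]


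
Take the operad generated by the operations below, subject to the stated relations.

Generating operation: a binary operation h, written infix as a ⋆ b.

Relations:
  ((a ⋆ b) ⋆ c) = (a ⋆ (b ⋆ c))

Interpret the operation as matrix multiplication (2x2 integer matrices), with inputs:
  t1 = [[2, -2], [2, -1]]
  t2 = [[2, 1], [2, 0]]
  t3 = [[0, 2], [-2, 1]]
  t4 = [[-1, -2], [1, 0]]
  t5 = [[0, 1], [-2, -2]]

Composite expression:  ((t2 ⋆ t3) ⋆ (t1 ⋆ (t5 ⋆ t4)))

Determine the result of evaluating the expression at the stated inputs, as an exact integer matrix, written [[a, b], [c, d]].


[[6, -4], [8, -16]]

(t2 ⋆ t3) = [[-2, 5], [0, 4]]
(t5 ⋆ t4) = [[1, 0], [0, 4]]
(t1 ⋆ (t5 ⋆ t4)) = [[2, -8], [2, -4]]
((t2 ⋆ t3) ⋆ (t1 ⋆ (t5 ⋆ t4))) = [[6, -4], [8, -16]]


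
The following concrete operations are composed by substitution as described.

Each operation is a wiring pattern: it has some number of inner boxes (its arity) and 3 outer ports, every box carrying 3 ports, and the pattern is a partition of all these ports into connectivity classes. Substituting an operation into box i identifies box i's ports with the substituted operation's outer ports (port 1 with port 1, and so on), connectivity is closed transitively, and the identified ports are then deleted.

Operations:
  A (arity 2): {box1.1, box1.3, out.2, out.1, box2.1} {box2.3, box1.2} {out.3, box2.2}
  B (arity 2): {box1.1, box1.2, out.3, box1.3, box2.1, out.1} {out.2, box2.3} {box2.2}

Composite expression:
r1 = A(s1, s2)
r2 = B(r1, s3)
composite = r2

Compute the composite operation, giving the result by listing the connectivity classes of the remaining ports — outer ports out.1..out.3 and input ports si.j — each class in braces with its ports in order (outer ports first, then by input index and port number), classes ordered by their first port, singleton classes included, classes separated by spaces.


{out.1, out.3, s1.1, s1.3, s2.1, s2.2, s3.1} {out.2, s3.3} {s1.2, s2.3} {s3.2}

Treat the ports identified at B as solder joints: merge, then drop.
stage A: inputs (s1, s2), connectivity {out.1, out.2, s1.1, s1.3, s2.1} {out.3, s2.2} {s1.2, s2.3}, out.j its boundary
stage B: inputs (s1, s2, s3), connectivity {out.1, out.3, s1.1, s1.3, s2.1, s2.2, s3.1} {out.2, s3.3} {s1.2, s2.3} {s3.2}, out.j its boundary


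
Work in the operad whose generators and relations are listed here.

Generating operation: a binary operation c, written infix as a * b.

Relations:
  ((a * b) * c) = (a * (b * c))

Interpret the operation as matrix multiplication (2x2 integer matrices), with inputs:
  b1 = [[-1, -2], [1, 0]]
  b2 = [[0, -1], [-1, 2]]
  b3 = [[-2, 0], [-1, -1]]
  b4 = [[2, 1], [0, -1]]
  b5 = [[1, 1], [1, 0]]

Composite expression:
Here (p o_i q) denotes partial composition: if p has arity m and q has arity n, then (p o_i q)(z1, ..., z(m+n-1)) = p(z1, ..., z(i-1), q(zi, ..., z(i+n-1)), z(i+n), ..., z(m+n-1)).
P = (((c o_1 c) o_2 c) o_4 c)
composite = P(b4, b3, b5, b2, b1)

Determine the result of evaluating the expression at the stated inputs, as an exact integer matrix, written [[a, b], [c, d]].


[[-9, -10], [1, 2]]

(b3 * b5) = [[-2, -2], [-2, -1]]
(b4 * (b3 * b5)) = [[-6, -5], [2, 1]]
(b2 * b1) = [[-1, 0], [3, 2]]
((b4 * (b3 * b5)) * (b2 * b1)) = [[-9, -10], [1, 2]]


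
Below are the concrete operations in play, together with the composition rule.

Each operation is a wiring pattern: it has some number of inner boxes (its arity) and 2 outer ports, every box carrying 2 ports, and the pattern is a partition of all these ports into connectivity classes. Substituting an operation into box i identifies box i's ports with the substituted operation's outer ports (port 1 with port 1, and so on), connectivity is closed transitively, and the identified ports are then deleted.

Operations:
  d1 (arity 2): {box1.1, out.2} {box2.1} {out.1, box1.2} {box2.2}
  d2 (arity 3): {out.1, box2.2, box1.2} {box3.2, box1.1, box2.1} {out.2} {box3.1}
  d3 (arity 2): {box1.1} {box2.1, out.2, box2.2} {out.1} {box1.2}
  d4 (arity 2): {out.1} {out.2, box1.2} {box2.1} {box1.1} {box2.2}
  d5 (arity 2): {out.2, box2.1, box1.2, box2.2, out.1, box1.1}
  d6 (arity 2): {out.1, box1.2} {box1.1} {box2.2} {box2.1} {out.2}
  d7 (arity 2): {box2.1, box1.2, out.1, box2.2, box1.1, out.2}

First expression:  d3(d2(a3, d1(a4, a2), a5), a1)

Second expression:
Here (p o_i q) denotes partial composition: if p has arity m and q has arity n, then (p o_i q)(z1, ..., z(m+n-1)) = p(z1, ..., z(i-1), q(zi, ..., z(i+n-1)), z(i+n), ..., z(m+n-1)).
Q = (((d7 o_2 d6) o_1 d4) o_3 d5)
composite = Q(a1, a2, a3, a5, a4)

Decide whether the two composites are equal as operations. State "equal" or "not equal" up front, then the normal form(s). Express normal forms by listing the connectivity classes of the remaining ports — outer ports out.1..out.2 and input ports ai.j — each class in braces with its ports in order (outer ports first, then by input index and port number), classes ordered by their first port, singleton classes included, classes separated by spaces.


In normal form, the first expression is {out.1} {out.2, a1.1, a1.2} {a2.1} {a2.2} {a3.1, a4.2, a5.2} {a3.2, a4.1} {a5.1}
In normal form, the second expression is {out.1, out.2, a1.2, a3.1, a3.2, a5.1, a5.2} {a1.1} {a2.1} {a2.2} {a4.1} {a4.2}
The forms do not match — not equal.

not equal; the first gives {out.1} {out.2, a1.1, a1.2} {a2.1} {a2.2} {a3.1, a4.2, a5.2} {a3.2, a4.1} {a5.1} and the second {out.1, out.2, a1.2, a3.1, a3.2, a5.1, a5.2} {a1.1} {a2.1} {a2.2} {a4.1} {a4.2}


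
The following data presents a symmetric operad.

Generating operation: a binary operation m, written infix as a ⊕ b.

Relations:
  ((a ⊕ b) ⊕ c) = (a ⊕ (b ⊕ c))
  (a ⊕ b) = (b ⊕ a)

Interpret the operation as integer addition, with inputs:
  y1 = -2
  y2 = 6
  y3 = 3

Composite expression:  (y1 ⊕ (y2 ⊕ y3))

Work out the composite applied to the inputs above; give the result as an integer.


7

(y2 ⊕ y3) = 9
(y1 ⊕ (y2 ⊕ y3)) = 7


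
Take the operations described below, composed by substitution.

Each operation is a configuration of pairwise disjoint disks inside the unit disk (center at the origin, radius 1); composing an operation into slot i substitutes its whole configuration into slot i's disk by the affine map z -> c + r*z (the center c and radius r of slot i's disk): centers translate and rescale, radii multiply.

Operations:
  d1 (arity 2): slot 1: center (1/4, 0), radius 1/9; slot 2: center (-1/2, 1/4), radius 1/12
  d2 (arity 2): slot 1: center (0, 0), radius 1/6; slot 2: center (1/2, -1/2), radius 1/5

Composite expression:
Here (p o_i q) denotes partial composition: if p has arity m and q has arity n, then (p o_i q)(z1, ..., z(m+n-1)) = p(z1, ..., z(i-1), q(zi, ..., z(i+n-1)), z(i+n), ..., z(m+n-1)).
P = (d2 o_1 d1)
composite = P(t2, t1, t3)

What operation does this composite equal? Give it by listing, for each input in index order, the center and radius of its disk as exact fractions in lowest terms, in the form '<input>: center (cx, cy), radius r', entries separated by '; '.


t1: center (-1/12, 1/24), radius 1/72; t2: center (1/24, 0), radius 1/54; t3: center (1/2, -1/2), radius 1/5

Follow each t-input down from d2: c' goes to c + r*c', radius to r*r'.
for t2, the 2-step affine chain lands on center (1/24, 0), radius 1/54
for t1, the 2-step affine chain lands on center (-1/12, 1/24), radius 1/72
for t3, the 1-step affine chain lands on center (1/2, -1/2), radius 1/5


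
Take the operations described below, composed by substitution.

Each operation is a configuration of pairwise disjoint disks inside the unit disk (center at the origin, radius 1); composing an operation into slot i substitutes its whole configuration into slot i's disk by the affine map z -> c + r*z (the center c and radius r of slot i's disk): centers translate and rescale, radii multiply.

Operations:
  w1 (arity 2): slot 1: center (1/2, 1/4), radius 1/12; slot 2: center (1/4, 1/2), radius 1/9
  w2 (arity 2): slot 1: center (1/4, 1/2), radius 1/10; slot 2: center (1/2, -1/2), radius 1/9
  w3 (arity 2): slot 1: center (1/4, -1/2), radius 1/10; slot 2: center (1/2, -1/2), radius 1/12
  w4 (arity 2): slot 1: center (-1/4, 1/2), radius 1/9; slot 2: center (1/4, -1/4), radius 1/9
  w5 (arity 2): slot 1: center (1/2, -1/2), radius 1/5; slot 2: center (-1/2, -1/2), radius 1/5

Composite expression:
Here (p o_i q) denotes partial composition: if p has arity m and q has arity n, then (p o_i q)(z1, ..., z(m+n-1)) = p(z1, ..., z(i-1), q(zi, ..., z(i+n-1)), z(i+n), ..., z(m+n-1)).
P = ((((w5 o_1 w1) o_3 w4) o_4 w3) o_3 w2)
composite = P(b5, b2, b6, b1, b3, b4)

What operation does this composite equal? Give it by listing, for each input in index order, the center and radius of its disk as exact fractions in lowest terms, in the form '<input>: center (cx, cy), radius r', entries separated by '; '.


b1: center (-97/180, -37/90), radius 1/405; b2: center (11/20, -2/5), radius 1/45; b3: center (-4/9, -101/180), radius 1/450; b4: center (-79/180, -101/180), radius 1/540; b5: center (3/5, -9/20), radius 1/60; b6: center (-49/90, -7/18), radius 1/450

Only the slot chain above each b matters under w5; compose those maps.
input b5: composing its 2 substitution steps yields center (3/5, -9/20), radius 1/60
input b2: composing its 2 substitution steps yields center (11/20, -2/5), radius 1/45
input b6: composing its 3 substitution steps yields center (-49/90, -7/18), radius 1/450
input b1: composing its 3 substitution steps yields center (-97/180, -37/90), radius 1/405
input b3: composing its 3 substitution steps yields center (-4/9, -101/180), radius 1/450
input b4: composing its 3 substitution steps yields center (-79/180, -101/180), radius 1/540


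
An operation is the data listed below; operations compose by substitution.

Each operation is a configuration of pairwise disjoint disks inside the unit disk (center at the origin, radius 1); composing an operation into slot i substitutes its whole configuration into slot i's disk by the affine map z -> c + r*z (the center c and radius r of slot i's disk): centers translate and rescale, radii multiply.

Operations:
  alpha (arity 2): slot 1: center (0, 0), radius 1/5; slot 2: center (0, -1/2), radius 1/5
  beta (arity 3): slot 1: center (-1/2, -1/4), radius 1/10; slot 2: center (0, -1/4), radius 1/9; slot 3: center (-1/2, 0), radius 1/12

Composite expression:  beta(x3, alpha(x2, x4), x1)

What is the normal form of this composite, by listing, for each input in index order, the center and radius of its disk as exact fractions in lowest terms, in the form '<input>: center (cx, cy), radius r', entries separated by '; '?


x1: center (-1/2, 0), radius 1/12; x2: center (0, -1/4), radius 1/45; x3: center (-1/2, -1/4), radius 1/10; x4: center (0, -11/36), radius 1/45

Follow each x-input down from beta: c' goes to c + r*c', radius to r*r'.
for x3, the 1-step affine chain lands on center (-1/2, -1/4), radius 1/10
for x2, the 2-step affine chain lands on center (0, -1/4), radius 1/45
for x4, the 2-step affine chain lands on center (0, -11/36), radius 1/45
for x1, the 1-step affine chain lands on center (-1/2, 0), radius 1/12


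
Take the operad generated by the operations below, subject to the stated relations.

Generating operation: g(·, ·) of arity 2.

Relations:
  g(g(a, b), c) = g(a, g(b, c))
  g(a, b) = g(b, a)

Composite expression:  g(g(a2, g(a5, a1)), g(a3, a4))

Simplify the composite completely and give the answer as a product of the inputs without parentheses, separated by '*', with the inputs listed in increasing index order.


a1 * a2 * a3 * a4 * a5

Both nesting and order wash out for g; what remains is which a's occur.
g(a5, a1) unparenthesizes to a5 * a1
g(a2, g(a5, a1)) unparenthesizes to a2 * a5 * a1
g(a3, a4) unparenthesizes to a3 * a4
g(g(a2, g(a5, a1)), g(a3, a4)) unparenthesizes to a2 * a5 * a1 * a3 * a4
reordering the factors by index: a1 * a2 * a3 * a4 * a5


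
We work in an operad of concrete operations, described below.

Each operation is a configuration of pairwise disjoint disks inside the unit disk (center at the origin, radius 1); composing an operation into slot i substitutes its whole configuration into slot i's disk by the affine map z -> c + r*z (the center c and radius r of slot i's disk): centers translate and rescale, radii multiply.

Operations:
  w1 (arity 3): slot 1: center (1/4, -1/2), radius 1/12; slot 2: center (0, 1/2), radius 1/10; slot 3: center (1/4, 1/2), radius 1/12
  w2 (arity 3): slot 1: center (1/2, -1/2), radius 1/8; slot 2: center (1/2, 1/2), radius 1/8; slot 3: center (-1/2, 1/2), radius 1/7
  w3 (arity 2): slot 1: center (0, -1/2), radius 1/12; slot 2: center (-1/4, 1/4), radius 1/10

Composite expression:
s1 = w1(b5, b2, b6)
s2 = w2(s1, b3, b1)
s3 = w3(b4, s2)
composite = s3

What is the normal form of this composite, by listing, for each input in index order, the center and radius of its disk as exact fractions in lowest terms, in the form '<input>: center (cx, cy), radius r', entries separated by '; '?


b1: center (-3/10, 3/10), radius 1/70; b2: center (-1/5, 33/160), radius 1/800; b3: center (-1/5, 3/10), radius 1/80; b4: center (0, -1/2), radius 1/12; b5: center (-63/320, 31/160), radius 1/960; b6: center (-63/320, 33/160), radius 1/960


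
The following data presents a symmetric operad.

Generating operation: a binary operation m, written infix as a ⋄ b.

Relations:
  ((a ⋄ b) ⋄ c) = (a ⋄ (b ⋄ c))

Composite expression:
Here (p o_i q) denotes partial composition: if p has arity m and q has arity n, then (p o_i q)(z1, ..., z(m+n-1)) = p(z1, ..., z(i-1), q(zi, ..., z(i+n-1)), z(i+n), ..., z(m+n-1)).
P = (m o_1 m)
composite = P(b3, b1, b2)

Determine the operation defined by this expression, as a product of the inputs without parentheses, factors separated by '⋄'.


The m-tree's shape is irrelevant; the b-reading-order decides.
(b3 ⋄ b1) unparenthesizes to b3 ⋄ b1
((b3 ⋄ b1) ⋄ b2) unparenthesizes to b3 ⋄ b1 ⋄ b2

b3 ⋄ b1 ⋄ b2


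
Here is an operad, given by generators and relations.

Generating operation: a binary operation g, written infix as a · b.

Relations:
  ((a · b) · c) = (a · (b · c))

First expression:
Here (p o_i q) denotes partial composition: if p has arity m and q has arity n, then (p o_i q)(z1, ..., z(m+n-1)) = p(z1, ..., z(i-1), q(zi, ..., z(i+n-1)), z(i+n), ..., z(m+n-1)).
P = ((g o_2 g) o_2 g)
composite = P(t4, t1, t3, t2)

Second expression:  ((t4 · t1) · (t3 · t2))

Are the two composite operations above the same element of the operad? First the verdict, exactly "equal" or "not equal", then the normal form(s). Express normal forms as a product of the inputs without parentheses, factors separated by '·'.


equal; both compose to t4 · t1 · t3 · t2

The first composite normalizes to t4 · t1 · t3 · t2
The second composite normalizes to t4 · t1 · t3 · t2
The normal forms match — equal.


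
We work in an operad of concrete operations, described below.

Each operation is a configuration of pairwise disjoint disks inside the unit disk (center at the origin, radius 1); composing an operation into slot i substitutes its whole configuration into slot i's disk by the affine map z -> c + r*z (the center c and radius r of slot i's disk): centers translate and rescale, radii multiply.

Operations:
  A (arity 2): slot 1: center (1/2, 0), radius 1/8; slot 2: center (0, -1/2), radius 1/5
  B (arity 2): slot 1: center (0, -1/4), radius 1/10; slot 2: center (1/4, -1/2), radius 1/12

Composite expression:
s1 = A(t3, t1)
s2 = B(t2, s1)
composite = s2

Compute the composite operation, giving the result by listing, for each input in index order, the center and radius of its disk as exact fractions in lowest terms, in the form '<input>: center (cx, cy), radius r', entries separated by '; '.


t1: center (1/4, -13/24), radius 1/60; t2: center (0, -1/4), radius 1/10; t3: center (7/24, -1/2), radius 1/96

Follow each t-input down from B: c' goes to c + r*c', radius to r*r'.
t2: after 1 affine step, its disk has center (0, -1/4), radius 1/10
t3: after 2 affine steps, its disk has center (7/24, -1/2), radius 1/96
t1: after 2 affine steps, its disk has center (1/4, -13/24), radius 1/60


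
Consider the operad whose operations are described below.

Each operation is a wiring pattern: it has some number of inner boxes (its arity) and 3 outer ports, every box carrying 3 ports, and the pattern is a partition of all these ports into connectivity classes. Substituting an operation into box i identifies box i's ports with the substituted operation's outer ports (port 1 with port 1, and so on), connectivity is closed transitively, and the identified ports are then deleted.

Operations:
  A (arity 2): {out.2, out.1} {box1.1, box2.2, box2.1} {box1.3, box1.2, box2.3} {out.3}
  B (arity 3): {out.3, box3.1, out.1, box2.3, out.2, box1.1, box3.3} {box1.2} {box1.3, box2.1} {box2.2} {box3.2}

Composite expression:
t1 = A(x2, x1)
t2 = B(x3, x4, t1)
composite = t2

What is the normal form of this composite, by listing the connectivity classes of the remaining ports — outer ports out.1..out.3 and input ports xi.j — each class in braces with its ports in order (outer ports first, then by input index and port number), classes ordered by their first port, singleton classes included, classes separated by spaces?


{out.1, out.2, out.3, x3.1, x4.3} {x1.1, x1.2, x2.1} {x1.3, x2.2, x2.3} {x3.2} {x3.3, x4.1} {x4.2}

Two ports join when wires chain via B-identified ports.
composing A on (x2, x1), with out.j its own outer ports: {out.1, out.2} {out.3} {x1.1, x1.2, x2.1} {x1.3, x2.2, x2.3}
composing B on (x3, x4, x2, x1), with out.j its own outer ports: {out.1, out.2, out.3, x3.1, x4.3} {x1.1, x1.2, x2.1} {x1.3, x2.2, x2.3} {x3.2} {x3.3, x4.1} {x4.2}


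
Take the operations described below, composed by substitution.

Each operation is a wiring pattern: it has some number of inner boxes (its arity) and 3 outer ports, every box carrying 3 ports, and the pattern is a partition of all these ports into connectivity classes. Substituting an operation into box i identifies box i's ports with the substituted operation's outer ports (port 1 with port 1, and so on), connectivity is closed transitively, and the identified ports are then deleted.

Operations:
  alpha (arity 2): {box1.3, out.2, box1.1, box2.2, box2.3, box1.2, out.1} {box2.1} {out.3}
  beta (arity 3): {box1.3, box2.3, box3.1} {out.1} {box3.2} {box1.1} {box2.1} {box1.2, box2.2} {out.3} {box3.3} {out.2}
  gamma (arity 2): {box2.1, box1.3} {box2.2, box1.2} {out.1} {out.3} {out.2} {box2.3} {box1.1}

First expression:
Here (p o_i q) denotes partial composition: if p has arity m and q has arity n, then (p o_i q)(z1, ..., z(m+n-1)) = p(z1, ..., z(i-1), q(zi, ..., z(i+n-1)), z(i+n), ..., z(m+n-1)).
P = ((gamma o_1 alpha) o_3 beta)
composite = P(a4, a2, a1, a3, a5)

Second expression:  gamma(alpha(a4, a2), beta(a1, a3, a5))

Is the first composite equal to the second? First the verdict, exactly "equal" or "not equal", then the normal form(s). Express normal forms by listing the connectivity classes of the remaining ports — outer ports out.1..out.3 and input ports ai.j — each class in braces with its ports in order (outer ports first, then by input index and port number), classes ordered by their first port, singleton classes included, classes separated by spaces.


equal — both sides give {out.1} {out.2} {out.3} {a1.1} {a1.2, a3.2} {a1.3, a3.3, a5.1} {a2.1} {a2.2, a2.3, a4.1, a4.2, a4.3} {a3.1} {a5.2} {a5.3}


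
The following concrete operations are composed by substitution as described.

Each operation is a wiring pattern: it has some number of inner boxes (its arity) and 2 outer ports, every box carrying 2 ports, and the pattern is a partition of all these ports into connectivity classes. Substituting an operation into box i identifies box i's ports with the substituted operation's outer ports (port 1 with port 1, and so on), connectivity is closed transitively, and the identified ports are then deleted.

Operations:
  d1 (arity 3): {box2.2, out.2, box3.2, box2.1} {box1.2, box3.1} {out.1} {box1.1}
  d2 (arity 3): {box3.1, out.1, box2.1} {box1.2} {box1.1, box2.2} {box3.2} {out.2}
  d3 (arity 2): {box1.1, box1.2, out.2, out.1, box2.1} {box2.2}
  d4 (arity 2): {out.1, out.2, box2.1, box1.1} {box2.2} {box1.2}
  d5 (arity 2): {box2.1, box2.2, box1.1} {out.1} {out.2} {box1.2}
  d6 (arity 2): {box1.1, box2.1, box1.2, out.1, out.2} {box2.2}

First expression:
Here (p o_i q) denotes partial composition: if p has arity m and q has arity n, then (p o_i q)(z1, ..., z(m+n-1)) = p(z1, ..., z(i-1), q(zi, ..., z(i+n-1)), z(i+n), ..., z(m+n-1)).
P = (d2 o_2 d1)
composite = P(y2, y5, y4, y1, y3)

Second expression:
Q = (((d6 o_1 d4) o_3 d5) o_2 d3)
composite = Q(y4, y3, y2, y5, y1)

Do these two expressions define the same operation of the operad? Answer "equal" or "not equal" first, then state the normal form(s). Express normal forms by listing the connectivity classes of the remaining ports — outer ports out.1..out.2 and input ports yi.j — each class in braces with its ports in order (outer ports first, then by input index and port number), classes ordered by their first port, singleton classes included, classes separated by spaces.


Reducing the first expression gives {out.1, y3.1} {out.2} {y1.1, y5.2} {y1.2, y2.1, y4.1, y4.2} {y2.2} {y3.2} {y5.1}
Reducing the second expression gives {out.1, out.2, y2.1, y3.1, y3.2, y4.1} {y1.1, y1.2, y5.1} {y2.2} {y4.2} {y5.2}
The forms do not match — not equal.

not equal; first: {out.1, y3.1} {out.2} {y1.1, y5.2} {y1.2, y2.1, y4.1, y4.2} {y2.2} {y3.2} {y5.1}; second: {out.1, out.2, y2.1, y3.1, y3.2, y4.1} {y1.1, y1.2, y5.1} {y2.2} {y4.2} {y5.2}
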